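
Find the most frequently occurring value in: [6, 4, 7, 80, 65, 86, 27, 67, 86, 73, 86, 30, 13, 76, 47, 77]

86

Step 1: Count the frequency of each value:
  4: appears 1 time(s)
  6: appears 1 time(s)
  7: appears 1 time(s)
  13: appears 1 time(s)
  27: appears 1 time(s)
  30: appears 1 time(s)
  47: appears 1 time(s)
  65: appears 1 time(s)
  67: appears 1 time(s)
  73: appears 1 time(s)
  76: appears 1 time(s)
  77: appears 1 time(s)
  80: appears 1 time(s)
  86: appears 3 time(s)
Step 2: The value 86 appears most frequently (3 times).
Step 3: Mode = 86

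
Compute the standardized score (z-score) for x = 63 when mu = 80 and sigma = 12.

-1.4167

Step 1: Recall the z-score formula: z = (x - mu) / sigma
Step 2: Substitute values: z = (63 - 80) / 12
Step 3: z = -17 / 12 = -1.4167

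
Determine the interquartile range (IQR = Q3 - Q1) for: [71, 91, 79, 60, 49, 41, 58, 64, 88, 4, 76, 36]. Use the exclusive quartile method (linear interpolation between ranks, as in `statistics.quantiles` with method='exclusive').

35.25

Step 1: Sort the data: [4, 36, 41, 49, 58, 60, 64, 71, 76, 79, 88, 91]
Step 2: n = 12
Step 3: Using the exclusive quartile method:
  Q1 = 43
  Q2 (median) = 62
  Q3 = 78.25
  IQR = Q3 - Q1 = 78.25 - 43 = 35.25
Step 4: IQR = 35.25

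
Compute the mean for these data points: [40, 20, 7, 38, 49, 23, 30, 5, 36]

27.5556

Step 1: Sum all values: 40 + 20 + 7 + 38 + 49 + 23 + 30 + 5 + 36 = 248
Step 2: Count the number of values: n = 9
Step 3: Mean = sum / n = 248 / 9 = 27.5556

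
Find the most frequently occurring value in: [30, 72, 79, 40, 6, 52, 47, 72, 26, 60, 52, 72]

72

Step 1: Count the frequency of each value:
  6: appears 1 time(s)
  26: appears 1 time(s)
  30: appears 1 time(s)
  40: appears 1 time(s)
  47: appears 1 time(s)
  52: appears 2 time(s)
  60: appears 1 time(s)
  72: appears 3 time(s)
  79: appears 1 time(s)
Step 2: The value 72 appears most frequently (3 times).
Step 3: Mode = 72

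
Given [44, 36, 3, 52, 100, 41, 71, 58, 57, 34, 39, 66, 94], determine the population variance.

614.8639

Step 1: Compute the mean: (44 + 36 + 3 + 52 + 100 + 41 + 71 + 58 + 57 + 34 + 39 + 66 + 94) / 13 = 53.4615
Step 2: Compute squared deviations from the mean:
  (44 - 53.4615)^2 = 89.5207
  (36 - 53.4615)^2 = 304.9053
  (3 - 53.4615)^2 = 2546.3669
  (52 - 53.4615)^2 = 2.1361
  (100 - 53.4615)^2 = 2165.8284
  (41 - 53.4615)^2 = 155.2899
  (71 - 53.4615)^2 = 307.5976
  (58 - 53.4615)^2 = 20.5976
  (57 - 53.4615)^2 = 12.5207
  (34 - 53.4615)^2 = 378.7515
  (39 - 53.4615)^2 = 209.1361
  (66 - 53.4615)^2 = 157.213
  (94 - 53.4615)^2 = 1643.3669
Step 3: Sum of squared deviations = 7993.2308
Step 4: Population variance = 7993.2308 / 13 = 614.8639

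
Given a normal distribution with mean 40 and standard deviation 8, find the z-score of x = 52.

1.5

Step 1: Recall the z-score formula: z = (x - mu) / sigma
Step 2: Substitute values: z = (52 - 40) / 8
Step 3: z = 12 / 8 = 1.5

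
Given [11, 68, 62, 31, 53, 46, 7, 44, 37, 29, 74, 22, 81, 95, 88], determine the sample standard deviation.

27.5937

Step 1: Compute the mean: 49.8667
Step 2: Sum of squared deviations from the mean: 10659.7333
Step 3: Sample variance = 10659.7333 / 14 = 761.4095
Step 4: Standard deviation = sqrt(761.4095) = 27.5937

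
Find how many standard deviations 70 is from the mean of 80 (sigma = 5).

-2

Step 1: Recall the z-score formula: z = (x - mu) / sigma
Step 2: Substitute values: z = (70 - 80) / 5
Step 3: z = -10 / 5 = -2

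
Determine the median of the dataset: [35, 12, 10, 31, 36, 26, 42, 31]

31

Step 1: Sort the data in ascending order: [10, 12, 26, 31, 31, 35, 36, 42]
Step 2: The number of values is n = 8.
Step 3: Since n is even, the median is the average of positions 4 and 5:
  Median = (31 + 31) / 2 = 31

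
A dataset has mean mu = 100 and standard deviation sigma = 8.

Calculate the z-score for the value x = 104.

0.5

Step 1: Recall the z-score formula: z = (x - mu) / sigma
Step 2: Substitute values: z = (104 - 100) / 8
Step 3: z = 4 / 8 = 0.5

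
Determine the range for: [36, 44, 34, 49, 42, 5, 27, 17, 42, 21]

44

Step 1: Identify the maximum value: max = 49
Step 2: Identify the minimum value: min = 5
Step 3: Range = max - min = 49 - 5 = 44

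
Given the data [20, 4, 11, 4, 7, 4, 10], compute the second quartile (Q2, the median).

7

Step 1: Sort the data: [4, 4, 4, 7, 10, 11, 20]
Step 2: n = 7
Step 3: Q2 is the median. Since n is odd, it is the middle value at position 4: 7
Step 4: Q2 = 7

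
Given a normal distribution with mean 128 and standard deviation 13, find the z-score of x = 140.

0.9231

Step 1: Recall the z-score formula: z = (x - mu) / sigma
Step 2: Substitute values: z = (140 - 128) / 13
Step 3: z = 12 / 13 = 0.9231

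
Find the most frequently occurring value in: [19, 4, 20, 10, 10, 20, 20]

20

Step 1: Count the frequency of each value:
  4: appears 1 time(s)
  10: appears 2 time(s)
  19: appears 1 time(s)
  20: appears 3 time(s)
Step 2: The value 20 appears most frequently (3 times).
Step 3: Mode = 20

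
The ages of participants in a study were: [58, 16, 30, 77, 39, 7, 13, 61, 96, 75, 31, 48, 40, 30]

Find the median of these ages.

39.5

Step 1: Sort the data in ascending order: [7, 13, 16, 30, 30, 31, 39, 40, 48, 58, 61, 75, 77, 96]
Step 2: The number of values is n = 14.
Step 3: Since n is even, the median is the average of positions 7 and 8:
  Median = (39 + 40) / 2 = 39.5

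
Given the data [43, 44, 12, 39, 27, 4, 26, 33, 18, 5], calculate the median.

26.5

Step 1: Sort the data in ascending order: [4, 5, 12, 18, 26, 27, 33, 39, 43, 44]
Step 2: The number of values is n = 10.
Step 3: Since n is even, the median is the average of positions 5 and 6:
  Median = (26 + 27) / 2 = 26.5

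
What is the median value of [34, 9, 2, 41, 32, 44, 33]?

33

Step 1: Sort the data in ascending order: [2, 9, 32, 33, 34, 41, 44]
Step 2: The number of values is n = 7.
Step 3: Since n is odd, the median is the middle value at position 4: 33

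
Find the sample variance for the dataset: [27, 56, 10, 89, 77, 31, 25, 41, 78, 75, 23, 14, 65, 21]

742.4396

Step 1: Compute the mean: (27 + 56 + 10 + 89 + 77 + 31 + 25 + 41 + 78 + 75 + 23 + 14 + 65 + 21) / 14 = 45.1429
Step 2: Compute squared deviations from the mean:
  (27 - 45.1429)^2 = 329.1633
  (56 - 45.1429)^2 = 117.8776
  (10 - 45.1429)^2 = 1235.0204
  (89 - 45.1429)^2 = 1923.449
  (77 - 45.1429)^2 = 1014.8776
  (31 - 45.1429)^2 = 200.0204
  (25 - 45.1429)^2 = 405.7347
  (41 - 45.1429)^2 = 17.1633
  (78 - 45.1429)^2 = 1079.5918
  (75 - 45.1429)^2 = 891.449
  (23 - 45.1429)^2 = 490.3061
  (14 - 45.1429)^2 = 969.8776
  (65 - 45.1429)^2 = 394.3061
  (21 - 45.1429)^2 = 582.8776
Step 3: Sum of squared deviations = 9651.7143
Step 4: Sample variance = 9651.7143 / 13 = 742.4396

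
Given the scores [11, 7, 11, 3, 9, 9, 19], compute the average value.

9.8571

Step 1: Sum all values: 11 + 7 + 11 + 3 + 9 + 9 + 19 = 69
Step 2: Count the number of values: n = 7
Step 3: Mean = sum / n = 69 / 7 = 9.8571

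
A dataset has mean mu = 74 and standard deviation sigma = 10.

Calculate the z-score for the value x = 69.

-0.5

Step 1: Recall the z-score formula: z = (x - mu) / sigma
Step 2: Substitute values: z = (69 - 74) / 10
Step 3: z = -5 / 10 = -0.5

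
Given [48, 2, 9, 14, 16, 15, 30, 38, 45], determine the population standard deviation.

15.645

Step 1: Compute the mean: 24.1111
Step 2: Sum of squared deviations from the mean: 2202.8889
Step 3: Population variance = 2202.8889 / 9 = 244.7654
Step 4: Standard deviation = sqrt(244.7654) = 15.645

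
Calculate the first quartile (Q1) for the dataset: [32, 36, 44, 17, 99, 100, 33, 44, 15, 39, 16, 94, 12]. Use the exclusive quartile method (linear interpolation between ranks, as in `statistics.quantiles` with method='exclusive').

16.5

Step 1: Sort the data: [12, 15, 16, 17, 32, 33, 36, 39, 44, 44, 94, 99, 100]
Step 2: n = 13
Step 3: Using the exclusive quartile method:
  Q1 = 16.5
  Q2 (median) = 36
  Q3 = 69
  IQR = Q3 - Q1 = 69 - 16.5 = 52.5
Step 4: Q1 = 16.5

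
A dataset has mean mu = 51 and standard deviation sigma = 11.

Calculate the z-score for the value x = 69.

1.6364

Step 1: Recall the z-score formula: z = (x - mu) / sigma
Step 2: Substitute values: z = (69 - 51) / 11
Step 3: z = 18 / 11 = 1.6364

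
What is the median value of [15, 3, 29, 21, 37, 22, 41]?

22

Step 1: Sort the data in ascending order: [3, 15, 21, 22, 29, 37, 41]
Step 2: The number of values is n = 7.
Step 3: Since n is odd, the median is the middle value at position 4: 22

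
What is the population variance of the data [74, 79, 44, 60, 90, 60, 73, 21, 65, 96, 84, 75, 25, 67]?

458.4541

Step 1: Compute the mean: (74 + 79 + 44 + 60 + 90 + 60 + 73 + 21 + 65 + 96 + 84 + 75 + 25 + 67) / 14 = 65.2143
Step 2: Compute squared deviations from the mean:
  (74 - 65.2143)^2 = 77.1888
  (79 - 65.2143)^2 = 190.0459
  (44 - 65.2143)^2 = 450.0459
  (60 - 65.2143)^2 = 27.1888
  (90 - 65.2143)^2 = 614.3316
  (60 - 65.2143)^2 = 27.1888
  (73 - 65.2143)^2 = 60.6173
  (21 - 65.2143)^2 = 1954.9031
  (65 - 65.2143)^2 = 0.0459
  (96 - 65.2143)^2 = 947.7602
  (84 - 65.2143)^2 = 352.9031
  (75 - 65.2143)^2 = 95.7602
  (25 - 65.2143)^2 = 1617.1888
  (67 - 65.2143)^2 = 3.1888
Step 3: Sum of squared deviations = 6418.3571
Step 4: Population variance = 6418.3571 / 14 = 458.4541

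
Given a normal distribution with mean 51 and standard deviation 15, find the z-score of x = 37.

-0.9333

Step 1: Recall the z-score formula: z = (x - mu) / sigma
Step 2: Substitute values: z = (37 - 51) / 15
Step 3: z = -14 / 15 = -0.9333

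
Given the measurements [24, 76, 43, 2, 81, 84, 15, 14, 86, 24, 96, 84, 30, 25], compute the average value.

48.8571

Step 1: Sum all values: 24 + 76 + 43 + 2 + 81 + 84 + 15 + 14 + 86 + 24 + 96 + 84 + 30 + 25 = 684
Step 2: Count the number of values: n = 14
Step 3: Mean = sum / n = 684 / 14 = 48.8571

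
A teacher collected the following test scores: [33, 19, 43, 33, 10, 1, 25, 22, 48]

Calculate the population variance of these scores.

202

Step 1: Compute the mean: (33 + 19 + 43 + 33 + 10 + 1 + 25 + 22 + 48) / 9 = 26
Step 2: Compute squared deviations from the mean:
  (33 - 26)^2 = 49
  (19 - 26)^2 = 49
  (43 - 26)^2 = 289
  (33 - 26)^2 = 49
  (10 - 26)^2 = 256
  (1 - 26)^2 = 625
  (25 - 26)^2 = 1
  (22 - 26)^2 = 16
  (48 - 26)^2 = 484
Step 3: Sum of squared deviations = 1818
Step 4: Population variance = 1818 / 9 = 202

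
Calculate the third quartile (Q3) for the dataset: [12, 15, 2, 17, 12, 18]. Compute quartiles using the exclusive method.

17.25

Step 1: Sort the data: [2, 12, 12, 15, 17, 18]
Step 2: n = 6
Step 3: Using the exclusive quartile method:
  Q1 = 9.5
  Q2 (median) = 13.5
  Q3 = 17.25
  IQR = Q3 - Q1 = 17.25 - 9.5 = 7.75
Step 4: Q3 = 17.25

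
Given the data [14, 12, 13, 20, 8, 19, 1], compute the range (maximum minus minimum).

19

Step 1: Identify the maximum value: max = 20
Step 2: Identify the minimum value: min = 1
Step 3: Range = max - min = 20 - 1 = 19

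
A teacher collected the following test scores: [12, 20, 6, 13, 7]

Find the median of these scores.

12

Step 1: Sort the data in ascending order: [6, 7, 12, 13, 20]
Step 2: The number of values is n = 5.
Step 3: Since n is odd, the median is the middle value at position 3: 12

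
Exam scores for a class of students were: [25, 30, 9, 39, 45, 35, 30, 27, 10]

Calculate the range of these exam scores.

36

Step 1: Identify the maximum value: max = 45
Step 2: Identify the minimum value: min = 9
Step 3: Range = max - min = 45 - 9 = 36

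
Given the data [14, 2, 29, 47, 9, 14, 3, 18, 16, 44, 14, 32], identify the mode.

14

Step 1: Count the frequency of each value:
  2: appears 1 time(s)
  3: appears 1 time(s)
  9: appears 1 time(s)
  14: appears 3 time(s)
  16: appears 1 time(s)
  18: appears 1 time(s)
  29: appears 1 time(s)
  32: appears 1 time(s)
  44: appears 1 time(s)
  47: appears 1 time(s)
Step 2: The value 14 appears most frequently (3 times).
Step 3: Mode = 14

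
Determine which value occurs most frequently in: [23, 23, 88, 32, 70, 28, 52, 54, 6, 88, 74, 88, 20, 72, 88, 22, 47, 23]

88

Step 1: Count the frequency of each value:
  6: appears 1 time(s)
  20: appears 1 time(s)
  22: appears 1 time(s)
  23: appears 3 time(s)
  28: appears 1 time(s)
  32: appears 1 time(s)
  47: appears 1 time(s)
  52: appears 1 time(s)
  54: appears 1 time(s)
  70: appears 1 time(s)
  72: appears 1 time(s)
  74: appears 1 time(s)
  88: appears 4 time(s)
Step 2: The value 88 appears most frequently (4 times).
Step 3: Mode = 88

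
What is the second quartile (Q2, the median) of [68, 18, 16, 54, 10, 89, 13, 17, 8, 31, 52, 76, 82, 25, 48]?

31

Step 1: Sort the data: [8, 10, 13, 16, 17, 18, 25, 31, 48, 52, 54, 68, 76, 82, 89]
Step 2: n = 15
Step 3: Q2 is the median. Since n is odd, it is the middle value at position 8: 31
Step 4: Q2 = 31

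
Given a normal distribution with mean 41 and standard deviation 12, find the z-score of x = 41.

0

Step 1: Recall the z-score formula: z = (x - mu) / sigma
Step 2: Substitute values: z = (41 - 41) / 12
Step 3: z = 0 / 12 = 0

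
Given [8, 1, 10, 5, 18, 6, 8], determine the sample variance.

27.6667

Step 1: Compute the mean: (8 + 1 + 10 + 5 + 18 + 6 + 8) / 7 = 8
Step 2: Compute squared deviations from the mean:
  (8 - 8)^2 = 0
  (1 - 8)^2 = 49
  (10 - 8)^2 = 4
  (5 - 8)^2 = 9
  (18 - 8)^2 = 100
  (6 - 8)^2 = 4
  (8 - 8)^2 = 0
Step 3: Sum of squared deviations = 166
Step 4: Sample variance = 166 / 6 = 27.6667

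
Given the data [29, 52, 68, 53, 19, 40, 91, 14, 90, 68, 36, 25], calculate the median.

46

Step 1: Sort the data in ascending order: [14, 19, 25, 29, 36, 40, 52, 53, 68, 68, 90, 91]
Step 2: The number of values is n = 12.
Step 3: Since n is even, the median is the average of positions 6 and 7:
  Median = (40 + 52) / 2 = 46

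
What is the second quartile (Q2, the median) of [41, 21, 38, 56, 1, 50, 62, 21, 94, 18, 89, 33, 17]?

38

Step 1: Sort the data: [1, 17, 18, 21, 21, 33, 38, 41, 50, 56, 62, 89, 94]
Step 2: n = 13
Step 3: Q2 is the median. Since n is odd, it is the middle value at position 7: 38
Step 4: Q2 = 38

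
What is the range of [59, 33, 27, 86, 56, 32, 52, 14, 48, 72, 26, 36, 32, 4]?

82

Step 1: Identify the maximum value: max = 86
Step 2: Identify the minimum value: min = 4
Step 3: Range = max - min = 86 - 4 = 82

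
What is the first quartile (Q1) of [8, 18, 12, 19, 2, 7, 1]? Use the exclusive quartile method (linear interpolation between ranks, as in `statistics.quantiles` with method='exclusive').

2

Step 1: Sort the data: [1, 2, 7, 8, 12, 18, 19]
Step 2: n = 7
Step 3: Using the exclusive quartile method:
  Q1 = 2
  Q2 (median) = 8
  Q3 = 18
  IQR = Q3 - Q1 = 18 - 2 = 16
Step 4: Q1 = 2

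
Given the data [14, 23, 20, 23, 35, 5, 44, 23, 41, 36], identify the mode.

23

Step 1: Count the frequency of each value:
  5: appears 1 time(s)
  14: appears 1 time(s)
  20: appears 1 time(s)
  23: appears 3 time(s)
  35: appears 1 time(s)
  36: appears 1 time(s)
  41: appears 1 time(s)
  44: appears 1 time(s)
Step 2: The value 23 appears most frequently (3 times).
Step 3: Mode = 23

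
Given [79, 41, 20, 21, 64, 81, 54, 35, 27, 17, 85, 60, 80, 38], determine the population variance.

574.8367

Step 1: Compute the mean: (79 + 41 + 20 + 21 + 64 + 81 + 54 + 35 + 27 + 17 + 85 + 60 + 80 + 38) / 14 = 50.1429
Step 2: Compute squared deviations from the mean:
  (79 - 50.1429)^2 = 832.7347
  (41 - 50.1429)^2 = 83.5918
  (20 - 50.1429)^2 = 908.5918
  (21 - 50.1429)^2 = 849.3061
  (64 - 50.1429)^2 = 192.0204
  (81 - 50.1429)^2 = 952.1633
  (54 - 50.1429)^2 = 14.8776
  (35 - 50.1429)^2 = 229.3061
  (27 - 50.1429)^2 = 535.5918
  (17 - 50.1429)^2 = 1098.449
  (85 - 50.1429)^2 = 1215.0204
  (60 - 50.1429)^2 = 97.1633
  (80 - 50.1429)^2 = 891.449
  (38 - 50.1429)^2 = 147.449
Step 3: Sum of squared deviations = 8047.7143
Step 4: Population variance = 8047.7143 / 14 = 574.8367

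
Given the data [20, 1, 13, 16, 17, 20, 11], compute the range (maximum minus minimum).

19

Step 1: Identify the maximum value: max = 20
Step 2: Identify the minimum value: min = 1
Step 3: Range = max - min = 20 - 1 = 19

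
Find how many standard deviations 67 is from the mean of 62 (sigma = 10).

0.5

Step 1: Recall the z-score formula: z = (x - mu) / sigma
Step 2: Substitute values: z = (67 - 62) / 10
Step 3: z = 5 / 10 = 0.5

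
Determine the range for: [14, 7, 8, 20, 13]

13

Step 1: Identify the maximum value: max = 20
Step 2: Identify the minimum value: min = 7
Step 3: Range = max - min = 20 - 7 = 13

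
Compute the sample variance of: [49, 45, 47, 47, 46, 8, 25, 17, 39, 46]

217.6556

Step 1: Compute the mean: (49 + 45 + 47 + 47 + 46 + 8 + 25 + 17 + 39 + 46) / 10 = 36.9
Step 2: Compute squared deviations from the mean:
  (49 - 36.9)^2 = 146.41
  (45 - 36.9)^2 = 65.61
  (47 - 36.9)^2 = 102.01
  (47 - 36.9)^2 = 102.01
  (46 - 36.9)^2 = 82.81
  (8 - 36.9)^2 = 835.21
  (25 - 36.9)^2 = 141.61
  (17 - 36.9)^2 = 396.01
  (39 - 36.9)^2 = 4.41
  (46 - 36.9)^2 = 82.81
Step 3: Sum of squared deviations = 1958.9
Step 4: Sample variance = 1958.9 / 9 = 217.6556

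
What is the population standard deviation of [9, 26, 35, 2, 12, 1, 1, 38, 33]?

14.6296

Step 1: Compute the mean: 17.4444
Step 2: Sum of squared deviations from the mean: 1926.2222
Step 3: Population variance = 1926.2222 / 9 = 214.0247
Step 4: Standard deviation = sqrt(214.0247) = 14.6296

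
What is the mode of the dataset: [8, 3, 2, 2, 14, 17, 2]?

2

Step 1: Count the frequency of each value:
  2: appears 3 time(s)
  3: appears 1 time(s)
  8: appears 1 time(s)
  14: appears 1 time(s)
  17: appears 1 time(s)
Step 2: The value 2 appears most frequently (3 times).
Step 3: Mode = 2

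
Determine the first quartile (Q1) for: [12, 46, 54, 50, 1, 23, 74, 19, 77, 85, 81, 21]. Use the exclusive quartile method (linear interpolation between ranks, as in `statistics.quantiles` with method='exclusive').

19.5

Step 1: Sort the data: [1, 12, 19, 21, 23, 46, 50, 54, 74, 77, 81, 85]
Step 2: n = 12
Step 3: Using the exclusive quartile method:
  Q1 = 19.5
  Q2 (median) = 48
  Q3 = 76.25
  IQR = Q3 - Q1 = 76.25 - 19.5 = 56.75
Step 4: Q1 = 19.5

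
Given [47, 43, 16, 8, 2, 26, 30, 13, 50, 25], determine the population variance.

249.2

Step 1: Compute the mean: (47 + 43 + 16 + 8 + 2 + 26 + 30 + 13 + 50 + 25) / 10 = 26
Step 2: Compute squared deviations from the mean:
  (47 - 26)^2 = 441
  (43 - 26)^2 = 289
  (16 - 26)^2 = 100
  (8 - 26)^2 = 324
  (2 - 26)^2 = 576
  (26 - 26)^2 = 0
  (30 - 26)^2 = 16
  (13 - 26)^2 = 169
  (50 - 26)^2 = 576
  (25 - 26)^2 = 1
Step 3: Sum of squared deviations = 2492
Step 4: Population variance = 2492 / 10 = 249.2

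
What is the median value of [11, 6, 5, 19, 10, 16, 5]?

10

Step 1: Sort the data in ascending order: [5, 5, 6, 10, 11, 16, 19]
Step 2: The number of values is n = 7.
Step 3: Since n is odd, the median is the middle value at position 4: 10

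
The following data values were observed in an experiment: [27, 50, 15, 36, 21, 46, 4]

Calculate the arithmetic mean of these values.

28.4286

Step 1: Sum all values: 27 + 50 + 15 + 36 + 21 + 46 + 4 = 199
Step 2: Count the number of values: n = 7
Step 3: Mean = sum / n = 199 / 7 = 28.4286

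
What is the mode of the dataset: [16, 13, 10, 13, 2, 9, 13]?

13

Step 1: Count the frequency of each value:
  2: appears 1 time(s)
  9: appears 1 time(s)
  10: appears 1 time(s)
  13: appears 3 time(s)
  16: appears 1 time(s)
Step 2: The value 13 appears most frequently (3 times).
Step 3: Mode = 13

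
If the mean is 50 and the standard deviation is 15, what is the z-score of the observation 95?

3

Step 1: Recall the z-score formula: z = (x - mu) / sigma
Step 2: Substitute values: z = (95 - 50) / 15
Step 3: z = 45 / 15 = 3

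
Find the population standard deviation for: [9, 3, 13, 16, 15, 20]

5.4365

Step 1: Compute the mean: 12.6667
Step 2: Sum of squared deviations from the mean: 177.3333
Step 3: Population variance = 177.3333 / 6 = 29.5556
Step 4: Standard deviation = sqrt(29.5556) = 5.4365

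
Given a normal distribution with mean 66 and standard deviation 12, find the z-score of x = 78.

1

Step 1: Recall the z-score formula: z = (x - mu) / sigma
Step 2: Substitute values: z = (78 - 66) / 12
Step 3: z = 12 / 12 = 1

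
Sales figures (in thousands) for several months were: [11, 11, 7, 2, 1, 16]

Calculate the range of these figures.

15

Step 1: Identify the maximum value: max = 16
Step 2: Identify the minimum value: min = 1
Step 3: Range = max - min = 16 - 1 = 15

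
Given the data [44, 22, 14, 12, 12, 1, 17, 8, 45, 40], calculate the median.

15.5

Step 1: Sort the data in ascending order: [1, 8, 12, 12, 14, 17, 22, 40, 44, 45]
Step 2: The number of values is n = 10.
Step 3: Since n is even, the median is the average of positions 5 and 6:
  Median = (14 + 17) / 2 = 15.5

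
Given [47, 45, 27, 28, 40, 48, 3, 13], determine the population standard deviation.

15.628

Step 1: Compute the mean: 31.375
Step 2: Sum of squared deviations from the mean: 1953.875
Step 3: Population variance = 1953.875 / 8 = 244.2344
Step 4: Standard deviation = sqrt(244.2344) = 15.628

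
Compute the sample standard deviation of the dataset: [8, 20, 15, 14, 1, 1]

7.8337

Step 1: Compute the mean: 9.8333
Step 2: Sum of squared deviations from the mean: 306.8333
Step 3: Sample variance = 306.8333 / 5 = 61.3667
Step 4: Standard deviation = sqrt(61.3667) = 7.8337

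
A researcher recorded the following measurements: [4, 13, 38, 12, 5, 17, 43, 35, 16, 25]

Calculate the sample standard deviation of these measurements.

13.8066

Step 1: Compute the mean: 20.8
Step 2: Sum of squared deviations from the mean: 1715.6
Step 3: Sample variance = 1715.6 / 9 = 190.6222
Step 4: Standard deviation = sqrt(190.6222) = 13.8066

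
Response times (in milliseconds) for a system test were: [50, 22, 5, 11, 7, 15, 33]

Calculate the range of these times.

45

Step 1: Identify the maximum value: max = 50
Step 2: Identify the minimum value: min = 5
Step 3: Range = max - min = 50 - 5 = 45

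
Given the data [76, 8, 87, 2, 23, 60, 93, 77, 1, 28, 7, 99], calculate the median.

44

Step 1: Sort the data in ascending order: [1, 2, 7, 8, 23, 28, 60, 76, 77, 87, 93, 99]
Step 2: The number of values is n = 12.
Step 3: Since n is even, the median is the average of positions 6 and 7:
  Median = (28 + 60) / 2 = 44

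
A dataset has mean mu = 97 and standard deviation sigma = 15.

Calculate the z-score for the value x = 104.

0.4667

Step 1: Recall the z-score formula: z = (x - mu) / sigma
Step 2: Substitute values: z = (104 - 97) / 15
Step 3: z = 7 / 15 = 0.4667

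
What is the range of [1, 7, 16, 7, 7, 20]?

19

Step 1: Identify the maximum value: max = 20
Step 2: Identify the minimum value: min = 1
Step 3: Range = max - min = 20 - 1 = 19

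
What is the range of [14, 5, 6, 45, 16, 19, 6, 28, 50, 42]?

45

Step 1: Identify the maximum value: max = 50
Step 2: Identify the minimum value: min = 5
Step 3: Range = max - min = 50 - 5 = 45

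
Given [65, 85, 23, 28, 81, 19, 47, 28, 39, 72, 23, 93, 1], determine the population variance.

807.6331

Step 1: Compute the mean: (65 + 85 + 23 + 28 + 81 + 19 + 47 + 28 + 39 + 72 + 23 + 93 + 1) / 13 = 46.4615
Step 2: Compute squared deviations from the mean:
  (65 - 46.4615)^2 = 343.6746
  (85 - 46.4615)^2 = 1485.213
  (23 - 46.4615)^2 = 550.4438
  (28 - 46.4615)^2 = 340.8284
  (81 - 46.4615)^2 = 1192.9053
  (19 - 46.4615)^2 = 754.1361
  (47 - 46.4615)^2 = 0.2899
  (28 - 46.4615)^2 = 340.8284
  (39 - 46.4615)^2 = 55.6746
  (72 - 46.4615)^2 = 652.213
  (23 - 46.4615)^2 = 550.4438
  (93 - 46.4615)^2 = 2165.8284
  (1 - 46.4615)^2 = 2066.7515
Step 3: Sum of squared deviations = 10499.2308
Step 4: Population variance = 10499.2308 / 13 = 807.6331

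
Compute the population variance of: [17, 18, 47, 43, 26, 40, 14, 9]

187.4375

Step 1: Compute the mean: (17 + 18 + 47 + 43 + 26 + 40 + 14 + 9) / 8 = 26.75
Step 2: Compute squared deviations from the mean:
  (17 - 26.75)^2 = 95.0625
  (18 - 26.75)^2 = 76.5625
  (47 - 26.75)^2 = 410.0625
  (43 - 26.75)^2 = 264.0625
  (26 - 26.75)^2 = 0.5625
  (40 - 26.75)^2 = 175.5625
  (14 - 26.75)^2 = 162.5625
  (9 - 26.75)^2 = 315.0625
Step 3: Sum of squared deviations = 1499.5
Step 4: Population variance = 1499.5 / 8 = 187.4375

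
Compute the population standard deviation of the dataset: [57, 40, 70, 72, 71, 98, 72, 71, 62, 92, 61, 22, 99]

20.7481

Step 1: Compute the mean: 68.2308
Step 2: Sum of squared deviations from the mean: 5596.3077
Step 3: Population variance = 5596.3077 / 13 = 430.4852
Step 4: Standard deviation = sqrt(430.4852) = 20.7481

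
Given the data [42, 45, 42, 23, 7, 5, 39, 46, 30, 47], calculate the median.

40.5

Step 1: Sort the data in ascending order: [5, 7, 23, 30, 39, 42, 42, 45, 46, 47]
Step 2: The number of values is n = 10.
Step 3: Since n is even, the median is the average of positions 5 and 6:
  Median = (39 + 42) / 2 = 40.5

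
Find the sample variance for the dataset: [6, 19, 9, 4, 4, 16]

41.0667

Step 1: Compute the mean: (6 + 19 + 9 + 4 + 4 + 16) / 6 = 9.6667
Step 2: Compute squared deviations from the mean:
  (6 - 9.6667)^2 = 13.4444
  (19 - 9.6667)^2 = 87.1111
  (9 - 9.6667)^2 = 0.4444
  (4 - 9.6667)^2 = 32.1111
  (4 - 9.6667)^2 = 32.1111
  (16 - 9.6667)^2 = 40.1111
Step 3: Sum of squared deviations = 205.3333
Step 4: Sample variance = 205.3333 / 5 = 41.0667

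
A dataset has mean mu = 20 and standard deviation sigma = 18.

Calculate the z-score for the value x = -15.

-1.9444

Step 1: Recall the z-score formula: z = (x - mu) / sigma
Step 2: Substitute values: z = (-15 - 20) / 18
Step 3: z = -35 / 18 = -1.9444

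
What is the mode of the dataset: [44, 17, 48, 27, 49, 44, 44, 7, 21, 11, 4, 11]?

44

Step 1: Count the frequency of each value:
  4: appears 1 time(s)
  7: appears 1 time(s)
  11: appears 2 time(s)
  17: appears 1 time(s)
  21: appears 1 time(s)
  27: appears 1 time(s)
  44: appears 3 time(s)
  48: appears 1 time(s)
  49: appears 1 time(s)
Step 2: The value 44 appears most frequently (3 times).
Step 3: Mode = 44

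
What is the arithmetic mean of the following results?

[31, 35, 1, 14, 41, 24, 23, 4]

21.625

Step 1: Sum all values: 31 + 35 + 1 + 14 + 41 + 24 + 23 + 4 = 173
Step 2: Count the number of values: n = 8
Step 3: Mean = sum / n = 173 / 8 = 21.625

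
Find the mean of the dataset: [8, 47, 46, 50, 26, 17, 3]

28.1429

Step 1: Sum all values: 8 + 47 + 46 + 50 + 26 + 17 + 3 = 197
Step 2: Count the number of values: n = 7
Step 3: Mean = sum / n = 197 / 7 = 28.1429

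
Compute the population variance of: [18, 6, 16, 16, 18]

20.16

Step 1: Compute the mean: (18 + 6 + 16 + 16 + 18) / 5 = 14.8
Step 2: Compute squared deviations from the mean:
  (18 - 14.8)^2 = 10.24
  (6 - 14.8)^2 = 77.44
  (16 - 14.8)^2 = 1.44
  (16 - 14.8)^2 = 1.44
  (18 - 14.8)^2 = 10.24
Step 3: Sum of squared deviations = 100.8
Step 4: Population variance = 100.8 / 5 = 20.16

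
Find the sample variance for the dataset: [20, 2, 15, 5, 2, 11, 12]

46.9524

Step 1: Compute the mean: (20 + 2 + 15 + 5 + 2 + 11 + 12) / 7 = 9.5714
Step 2: Compute squared deviations from the mean:
  (20 - 9.5714)^2 = 108.7551
  (2 - 9.5714)^2 = 57.3265
  (15 - 9.5714)^2 = 29.4694
  (5 - 9.5714)^2 = 20.898
  (2 - 9.5714)^2 = 57.3265
  (11 - 9.5714)^2 = 2.0408
  (12 - 9.5714)^2 = 5.898
Step 3: Sum of squared deviations = 281.7143
Step 4: Sample variance = 281.7143 / 6 = 46.9524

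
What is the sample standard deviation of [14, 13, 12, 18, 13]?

2.3452

Step 1: Compute the mean: 14
Step 2: Sum of squared deviations from the mean: 22
Step 3: Sample variance = 22 / 4 = 5.5
Step 4: Standard deviation = sqrt(5.5) = 2.3452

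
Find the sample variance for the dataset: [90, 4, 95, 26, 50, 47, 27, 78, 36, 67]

898.2222

Step 1: Compute the mean: (90 + 4 + 95 + 26 + 50 + 47 + 27 + 78 + 36 + 67) / 10 = 52
Step 2: Compute squared deviations from the mean:
  (90 - 52)^2 = 1444
  (4 - 52)^2 = 2304
  (95 - 52)^2 = 1849
  (26 - 52)^2 = 676
  (50 - 52)^2 = 4
  (47 - 52)^2 = 25
  (27 - 52)^2 = 625
  (78 - 52)^2 = 676
  (36 - 52)^2 = 256
  (67 - 52)^2 = 225
Step 3: Sum of squared deviations = 8084
Step 4: Sample variance = 8084 / 9 = 898.2222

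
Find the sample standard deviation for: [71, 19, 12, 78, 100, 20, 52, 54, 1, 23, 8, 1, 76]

33.6886

Step 1: Compute the mean: 39.6154
Step 2: Sum of squared deviations from the mean: 13619.0769
Step 3: Sample variance = 13619.0769 / 12 = 1134.9231
Step 4: Standard deviation = sqrt(1134.9231) = 33.6886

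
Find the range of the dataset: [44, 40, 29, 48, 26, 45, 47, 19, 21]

29

Step 1: Identify the maximum value: max = 48
Step 2: Identify the minimum value: min = 19
Step 3: Range = max - min = 48 - 19 = 29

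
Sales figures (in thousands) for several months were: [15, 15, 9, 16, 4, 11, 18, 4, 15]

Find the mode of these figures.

15

Step 1: Count the frequency of each value:
  4: appears 2 time(s)
  9: appears 1 time(s)
  11: appears 1 time(s)
  15: appears 3 time(s)
  16: appears 1 time(s)
  18: appears 1 time(s)
Step 2: The value 15 appears most frequently (3 times).
Step 3: Mode = 15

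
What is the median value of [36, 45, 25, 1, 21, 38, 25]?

25

Step 1: Sort the data in ascending order: [1, 21, 25, 25, 36, 38, 45]
Step 2: The number of values is n = 7.
Step 3: Since n is odd, the median is the middle value at position 4: 25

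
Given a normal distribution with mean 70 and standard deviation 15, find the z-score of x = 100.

2

Step 1: Recall the z-score formula: z = (x - mu) / sigma
Step 2: Substitute values: z = (100 - 70) / 15
Step 3: z = 30 / 15 = 2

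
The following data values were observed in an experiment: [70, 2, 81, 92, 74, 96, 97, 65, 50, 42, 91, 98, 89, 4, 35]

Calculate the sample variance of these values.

1053.781

Step 1: Compute the mean: (70 + 2 + 81 + 92 + 74 + 96 + 97 + 65 + 50 + 42 + 91 + 98 + 89 + 4 + 35) / 15 = 65.7333
Step 2: Compute squared deviations from the mean:
  (70 - 65.7333)^2 = 18.2044
  (2 - 65.7333)^2 = 4061.9378
  (81 - 65.7333)^2 = 233.0711
  (92 - 65.7333)^2 = 689.9378
  (74 - 65.7333)^2 = 68.3378
  (96 - 65.7333)^2 = 916.0711
  (97 - 65.7333)^2 = 977.6044
  (65 - 65.7333)^2 = 0.5378
  (50 - 65.7333)^2 = 247.5378
  (42 - 65.7333)^2 = 563.2711
  (91 - 65.7333)^2 = 638.4044
  (98 - 65.7333)^2 = 1041.1378
  (89 - 65.7333)^2 = 541.3378
  (4 - 65.7333)^2 = 3811.0044
  (35 - 65.7333)^2 = 944.5378
Step 3: Sum of squared deviations = 14752.9333
Step 4: Sample variance = 14752.9333 / 14 = 1053.781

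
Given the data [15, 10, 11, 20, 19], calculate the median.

15

Step 1: Sort the data in ascending order: [10, 11, 15, 19, 20]
Step 2: The number of values is n = 5.
Step 3: Since n is odd, the median is the middle value at position 3: 15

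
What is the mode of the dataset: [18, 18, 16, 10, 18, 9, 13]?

18

Step 1: Count the frequency of each value:
  9: appears 1 time(s)
  10: appears 1 time(s)
  13: appears 1 time(s)
  16: appears 1 time(s)
  18: appears 3 time(s)
Step 2: The value 18 appears most frequently (3 times).
Step 3: Mode = 18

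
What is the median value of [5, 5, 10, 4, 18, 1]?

5

Step 1: Sort the data in ascending order: [1, 4, 5, 5, 10, 18]
Step 2: The number of values is n = 6.
Step 3: Since n is even, the median is the average of positions 3 and 4:
  Median = (5 + 5) / 2 = 5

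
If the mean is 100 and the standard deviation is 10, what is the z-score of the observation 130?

3

Step 1: Recall the z-score formula: z = (x - mu) / sigma
Step 2: Substitute values: z = (130 - 100) / 10
Step 3: z = 30 / 10 = 3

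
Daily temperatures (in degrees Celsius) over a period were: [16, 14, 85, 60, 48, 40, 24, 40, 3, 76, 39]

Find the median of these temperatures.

40

Step 1: Sort the data in ascending order: [3, 14, 16, 24, 39, 40, 40, 48, 60, 76, 85]
Step 2: The number of values is n = 11.
Step 3: Since n is odd, the median is the middle value at position 6: 40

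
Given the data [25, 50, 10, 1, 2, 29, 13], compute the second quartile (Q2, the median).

13

Step 1: Sort the data: [1, 2, 10, 13, 25, 29, 50]
Step 2: n = 7
Step 3: Q2 is the median. Since n is odd, it is the middle value at position 4: 13
Step 4: Q2 = 13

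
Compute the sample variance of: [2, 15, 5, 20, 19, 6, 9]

51.1429

Step 1: Compute the mean: (2 + 15 + 5 + 20 + 19 + 6 + 9) / 7 = 10.8571
Step 2: Compute squared deviations from the mean:
  (2 - 10.8571)^2 = 78.449
  (15 - 10.8571)^2 = 17.1633
  (5 - 10.8571)^2 = 34.3061
  (20 - 10.8571)^2 = 83.5918
  (19 - 10.8571)^2 = 66.3061
  (6 - 10.8571)^2 = 23.5918
  (9 - 10.8571)^2 = 3.449
Step 3: Sum of squared deviations = 306.8571
Step 4: Sample variance = 306.8571 / 6 = 51.1429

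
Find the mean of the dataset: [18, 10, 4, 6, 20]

11.6

Step 1: Sum all values: 18 + 10 + 4 + 6 + 20 = 58
Step 2: Count the number of values: n = 5
Step 3: Mean = sum / n = 58 / 5 = 11.6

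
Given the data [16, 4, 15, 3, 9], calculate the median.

9

Step 1: Sort the data in ascending order: [3, 4, 9, 15, 16]
Step 2: The number of values is n = 5.
Step 3: Since n is odd, the median is the middle value at position 3: 9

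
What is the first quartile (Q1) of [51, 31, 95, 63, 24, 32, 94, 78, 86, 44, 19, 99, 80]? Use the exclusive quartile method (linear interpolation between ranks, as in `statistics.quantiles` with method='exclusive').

31.5

Step 1: Sort the data: [19, 24, 31, 32, 44, 51, 63, 78, 80, 86, 94, 95, 99]
Step 2: n = 13
Step 3: Using the exclusive quartile method:
  Q1 = 31.5
  Q2 (median) = 63
  Q3 = 90
  IQR = Q3 - Q1 = 90 - 31.5 = 58.5
Step 4: Q1 = 31.5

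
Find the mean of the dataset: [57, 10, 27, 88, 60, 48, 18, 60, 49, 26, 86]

48.0909

Step 1: Sum all values: 57 + 10 + 27 + 88 + 60 + 48 + 18 + 60 + 49 + 26 + 86 = 529
Step 2: Count the number of values: n = 11
Step 3: Mean = sum / n = 529 / 11 = 48.0909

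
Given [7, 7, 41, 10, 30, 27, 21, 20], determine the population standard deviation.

11.3351

Step 1: Compute the mean: 20.375
Step 2: Sum of squared deviations from the mean: 1027.875
Step 3: Population variance = 1027.875 / 8 = 128.4844
Step 4: Standard deviation = sqrt(128.4844) = 11.3351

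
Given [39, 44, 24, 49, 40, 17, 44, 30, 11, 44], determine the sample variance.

168.8444

Step 1: Compute the mean: (39 + 44 + 24 + 49 + 40 + 17 + 44 + 30 + 11 + 44) / 10 = 34.2
Step 2: Compute squared deviations from the mean:
  (39 - 34.2)^2 = 23.04
  (44 - 34.2)^2 = 96.04
  (24 - 34.2)^2 = 104.04
  (49 - 34.2)^2 = 219.04
  (40 - 34.2)^2 = 33.64
  (17 - 34.2)^2 = 295.84
  (44 - 34.2)^2 = 96.04
  (30 - 34.2)^2 = 17.64
  (11 - 34.2)^2 = 538.24
  (44 - 34.2)^2 = 96.04
Step 3: Sum of squared deviations = 1519.6
Step 4: Sample variance = 1519.6 / 9 = 168.8444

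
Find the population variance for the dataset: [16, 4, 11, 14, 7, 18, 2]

32.2041

Step 1: Compute the mean: (16 + 4 + 11 + 14 + 7 + 18 + 2) / 7 = 10.2857
Step 2: Compute squared deviations from the mean:
  (16 - 10.2857)^2 = 32.6531
  (4 - 10.2857)^2 = 39.5102
  (11 - 10.2857)^2 = 0.5102
  (14 - 10.2857)^2 = 13.7959
  (7 - 10.2857)^2 = 10.7959
  (18 - 10.2857)^2 = 59.5102
  (2 - 10.2857)^2 = 68.6531
Step 3: Sum of squared deviations = 225.4286
Step 4: Population variance = 225.4286 / 7 = 32.2041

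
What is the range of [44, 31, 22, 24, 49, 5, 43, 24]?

44

Step 1: Identify the maximum value: max = 49
Step 2: Identify the minimum value: min = 5
Step 3: Range = max - min = 49 - 5 = 44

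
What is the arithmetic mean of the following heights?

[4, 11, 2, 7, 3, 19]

7.6667

Step 1: Sum all values: 4 + 11 + 2 + 7 + 3 + 19 = 46
Step 2: Count the number of values: n = 6
Step 3: Mean = sum / n = 46 / 6 = 7.6667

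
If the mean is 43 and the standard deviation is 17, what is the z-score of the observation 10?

-1.9412

Step 1: Recall the z-score formula: z = (x - mu) / sigma
Step 2: Substitute values: z = (10 - 43) / 17
Step 3: z = -33 / 17 = -1.9412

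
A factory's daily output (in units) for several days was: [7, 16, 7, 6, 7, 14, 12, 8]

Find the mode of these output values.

7

Step 1: Count the frequency of each value:
  6: appears 1 time(s)
  7: appears 3 time(s)
  8: appears 1 time(s)
  12: appears 1 time(s)
  14: appears 1 time(s)
  16: appears 1 time(s)
Step 2: The value 7 appears most frequently (3 times).
Step 3: Mode = 7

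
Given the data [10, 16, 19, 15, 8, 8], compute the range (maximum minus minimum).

11

Step 1: Identify the maximum value: max = 19
Step 2: Identify the minimum value: min = 8
Step 3: Range = max - min = 19 - 8 = 11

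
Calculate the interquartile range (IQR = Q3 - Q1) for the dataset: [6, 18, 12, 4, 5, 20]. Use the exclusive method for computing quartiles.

13.75

Step 1: Sort the data: [4, 5, 6, 12, 18, 20]
Step 2: n = 6
Step 3: Using the exclusive quartile method:
  Q1 = 4.75
  Q2 (median) = 9
  Q3 = 18.5
  IQR = Q3 - Q1 = 18.5 - 4.75 = 13.75
Step 4: IQR = 13.75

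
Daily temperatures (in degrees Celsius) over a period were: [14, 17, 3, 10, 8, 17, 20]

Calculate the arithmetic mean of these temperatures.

12.7143

Step 1: Sum all values: 14 + 17 + 3 + 10 + 8 + 17 + 20 = 89
Step 2: Count the number of values: n = 7
Step 3: Mean = sum / n = 89 / 7 = 12.7143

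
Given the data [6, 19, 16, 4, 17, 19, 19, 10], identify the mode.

19

Step 1: Count the frequency of each value:
  4: appears 1 time(s)
  6: appears 1 time(s)
  10: appears 1 time(s)
  16: appears 1 time(s)
  17: appears 1 time(s)
  19: appears 3 time(s)
Step 2: The value 19 appears most frequently (3 times).
Step 3: Mode = 19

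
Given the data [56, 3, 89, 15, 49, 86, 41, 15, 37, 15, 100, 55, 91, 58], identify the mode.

15

Step 1: Count the frequency of each value:
  3: appears 1 time(s)
  15: appears 3 time(s)
  37: appears 1 time(s)
  41: appears 1 time(s)
  49: appears 1 time(s)
  55: appears 1 time(s)
  56: appears 1 time(s)
  58: appears 1 time(s)
  86: appears 1 time(s)
  89: appears 1 time(s)
  91: appears 1 time(s)
  100: appears 1 time(s)
Step 2: The value 15 appears most frequently (3 times).
Step 3: Mode = 15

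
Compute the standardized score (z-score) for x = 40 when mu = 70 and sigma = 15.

-2

Step 1: Recall the z-score formula: z = (x - mu) / sigma
Step 2: Substitute values: z = (40 - 70) / 15
Step 3: z = -30 / 15 = -2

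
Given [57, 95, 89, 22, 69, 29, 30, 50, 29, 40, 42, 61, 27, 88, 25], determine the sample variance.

636.0286

Step 1: Compute the mean: (57 + 95 + 89 + 22 + 69 + 29 + 30 + 50 + 29 + 40 + 42 + 61 + 27 + 88 + 25) / 15 = 50.2
Step 2: Compute squared deviations from the mean:
  (57 - 50.2)^2 = 46.24
  (95 - 50.2)^2 = 2007.04
  (89 - 50.2)^2 = 1505.44
  (22 - 50.2)^2 = 795.24
  (69 - 50.2)^2 = 353.44
  (29 - 50.2)^2 = 449.44
  (30 - 50.2)^2 = 408.04
  (50 - 50.2)^2 = 0.04
  (29 - 50.2)^2 = 449.44
  (40 - 50.2)^2 = 104.04
  (42 - 50.2)^2 = 67.24
  (61 - 50.2)^2 = 116.64
  (27 - 50.2)^2 = 538.24
  (88 - 50.2)^2 = 1428.84
  (25 - 50.2)^2 = 635.04
Step 3: Sum of squared deviations = 8904.4
Step 4: Sample variance = 8904.4 / 14 = 636.0286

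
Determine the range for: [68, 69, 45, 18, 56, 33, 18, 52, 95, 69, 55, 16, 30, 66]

79

Step 1: Identify the maximum value: max = 95
Step 2: Identify the minimum value: min = 16
Step 3: Range = max - min = 95 - 16 = 79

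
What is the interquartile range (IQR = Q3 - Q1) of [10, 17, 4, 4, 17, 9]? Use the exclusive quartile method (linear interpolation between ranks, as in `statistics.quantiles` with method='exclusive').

13

Step 1: Sort the data: [4, 4, 9, 10, 17, 17]
Step 2: n = 6
Step 3: Using the exclusive quartile method:
  Q1 = 4
  Q2 (median) = 9.5
  Q3 = 17
  IQR = Q3 - Q1 = 17 - 4 = 13
Step 4: IQR = 13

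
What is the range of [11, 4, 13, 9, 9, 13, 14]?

10

Step 1: Identify the maximum value: max = 14
Step 2: Identify the minimum value: min = 4
Step 3: Range = max - min = 14 - 4 = 10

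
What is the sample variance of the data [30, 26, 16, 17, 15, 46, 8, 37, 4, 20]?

168.3222

Step 1: Compute the mean: (30 + 26 + 16 + 17 + 15 + 46 + 8 + 37 + 4 + 20) / 10 = 21.9
Step 2: Compute squared deviations from the mean:
  (30 - 21.9)^2 = 65.61
  (26 - 21.9)^2 = 16.81
  (16 - 21.9)^2 = 34.81
  (17 - 21.9)^2 = 24.01
  (15 - 21.9)^2 = 47.61
  (46 - 21.9)^2 = 580.81
  (8 - 21.9)^2 = 193.21
  (37 - 21.9)^2 = 228.01
  (4 - 21.9)^2 = 320.41
  (20 - 21.9)^2 = 3.61
Step 3: Sum of squared deviations = 1514.9
Step 4: Sample variance = 1514.9 / 9 = 168.3222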